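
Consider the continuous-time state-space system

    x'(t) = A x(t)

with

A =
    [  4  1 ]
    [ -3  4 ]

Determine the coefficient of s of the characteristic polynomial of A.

For a 2×2 matrix, det(sI - A) = s^2 - (tr A)s + det A.
tr A = 8, det A = 19.
So p(s) = s^2 - 8s + 19.
The coefficient of s is -8.

-8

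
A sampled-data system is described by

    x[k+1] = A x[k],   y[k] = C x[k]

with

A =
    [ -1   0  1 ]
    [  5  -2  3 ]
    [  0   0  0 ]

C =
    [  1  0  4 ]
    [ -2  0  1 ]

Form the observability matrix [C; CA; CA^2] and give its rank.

2

CA = [[-1, 0, 1], [2, 0, -2]]
CA^2 = [[1, 0, -1], [-2, 0, 2]]
Observability matrix O = [C; CA; CA^2] = [[1, 0, 4], [-2, 0, 1], [-1, 0, 1], [2, 0, -2], [1, 0, -1], [-2, 0, 2]]
Column 2 of O is identically zero, so rank(O) ≤ 2.
The 2×2 minor from rows 1, 2, columns 1, 3 is 1·1 - 4·(-2) = 1 - (-8) = 9 ≠ 0, so rank(O) = 2.
rank(O) = 2 < n = 3, so the pair (A, C) is not completely observable.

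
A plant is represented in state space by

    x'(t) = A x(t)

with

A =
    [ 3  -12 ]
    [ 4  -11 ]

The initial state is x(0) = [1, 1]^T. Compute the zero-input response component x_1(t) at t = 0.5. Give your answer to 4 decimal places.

-0.2000

det(sI - A) = s^2 - (tr A)s + det A, with tr A = 3 + (-11) = -8 and det A = 3·(-11) - (-12)·4 = -33 - (-48) = 15.
So p(s) = det(sI - A) = s^2 + 8s + 15.
Factor s^2 + 8s + 15: two numbers with sum -8 and product 15 are -3 and -5, so s^2 + 8s + 15 = (s + 3)(s + 5).
Hence p(s) = (s + 3) (s + 5), with roots -5, -3.
The eigenvalues -5, -3 are distinct and real, so A is diagonalisable and x(t) = e^{At} x(0) = V diag(e^{λ_i t}) V^{-1} x(0), where the columns of V are the eigenvectors.
λ = -5: A - (-5)I = [[8, -12], [4, -6]]. Row 1 gives 8·v1 + (-12)·v2 = 0, so take v_1 = [-3, -2]^T.
λ = -3: A - (-3)I = [[6, -12], [4, -8]]. Row 1 gives 6·v1 + (-12)·v2 = 0, so take v_2 = [2, 1]^T.
V = [v_1 v_2] = [[-3, 2], [-2, 1]] has det V = 1, so V^{-1} = adj(V)/det V = [[1, -2], [2, -3]].
Modal coordinates z(0) = V^{-1} x(0): 1·1 + (-2)·1 = -1; 2·1 + (-3)·1 = -1; so z(0) = [-1, -1]^T.
x_1(t) = Σ_i (v_i)_1 · z_i(0) · e^{λ_i t} (row 1 of V times the modal terms).
x_1(0.5) = (-3)·(-1)·e^{-5·0.5} + 2·(-1)·e^{-3·0.5} = 3·0.082085 + (-2)·0.223130 = -0.2000.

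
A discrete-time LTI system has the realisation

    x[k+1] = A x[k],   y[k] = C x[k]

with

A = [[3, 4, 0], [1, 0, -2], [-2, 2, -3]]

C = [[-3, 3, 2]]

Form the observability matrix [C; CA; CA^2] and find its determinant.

6672

CA = [[-10, -8, -12]]
CA^2 = [[-14, -64, 52]]
Observability matrix O = [C; CA; CA^2] = [[-3, 3, 2], [-10, -8, -12], [-14, -64, 52]]
Expanding along the first row, det(O) = (-3)·((-8)·52 - (-12)·(-64)) - 3·((-10)·52 - (-12)·(-14)) + 2·((-10)·(-64) - (-8)·(-14)) = (-3)·(-1184) - 3·(-688) + 2·528 = 6672
Since det(O) ≠ 0, rank(O) = 3 and the system is completely observable.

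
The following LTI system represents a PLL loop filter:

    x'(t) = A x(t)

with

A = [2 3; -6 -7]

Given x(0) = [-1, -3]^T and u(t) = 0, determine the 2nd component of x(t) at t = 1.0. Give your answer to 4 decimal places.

det(sI - A) = s^2 - (tr A)s + det A, with tr A = 2 + (-7) = -5 and det A = 2·(-7) - 3·(-6) = -14 - (-18) = 4.
So p(s) = det(sI - A) = s^2 + 5s + 4.
Factor s^2 + 5s + 4: two numbers with sum -5 and product 4 are -1 and -4, so s^2 + 5s + 4 = (s + 1)(s + 4).
Hence p(s) = (s + 1) (s + 4), with roots -4, -1.
The eigenvalues -4, -1 are distinct and real, so A is diagonalisable and x(t) = e^{At} x(0) = V diag(e^{λ_i t}) V^{-1} x(0), where the columns of V are the eigenvectors.
λ = -4: A - (-4)I = [[6, 3], [-6, -3]]. Row 1 gives 6·v1 + 3·v2 = 0, so take v_1 = [-1, 2]^T.
λ = -1: A - (-1)I = [[3, 3], [-6, -6]]. Row 1 gives 3·v1 + 3·v2 = 0, so take v_2 = [-1, 1]^T.
V = [v_1 v_2] = [[-1, -1], [2, 1]] has det V = 1, so V^{-1} = adj(V)/det V = [[1, 1], [-2, -1]].
Modal coordinates z(0) = V^{-1} x(0): 1·(-1) + 1·(-3) = -4; (-2)·(-1) + (-1)·(-3) = 5; so z(0) = [-4, 5]^T.
x_2(t) = Σ_i (v_i)_2 · z_i(0) · e^{λ_i t} (row 2 of V times the modal terms).
x_2(1.0) = 2·(-4)·e^{-4·1.0} + 1·5·e^{-1·1.0} = (-8)·0.018316 + 5·0.367879 = 1.6929.

1.6929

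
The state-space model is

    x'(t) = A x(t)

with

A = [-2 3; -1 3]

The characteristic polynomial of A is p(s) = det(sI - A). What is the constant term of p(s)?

For a 2×2 matrix, det(sI - A) = s^2 - (tr A)s + det A.
tr A = 1, det A = -3.
So p(s) = s^2 - s - 3.
The constant term is -3.

-3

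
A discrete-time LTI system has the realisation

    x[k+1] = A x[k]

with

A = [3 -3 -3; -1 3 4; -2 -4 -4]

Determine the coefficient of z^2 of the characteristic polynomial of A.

-2

Expand det(zI - A) for the 3×3 matrix.
p(z) = z^3 - 2z^2 - 8z - 18.
(Check: constant term = det(-A) = (-1)^3 det A = -18; coefficient of z^2 = -tr A = -2.)
The coefficient of z^2 is -2.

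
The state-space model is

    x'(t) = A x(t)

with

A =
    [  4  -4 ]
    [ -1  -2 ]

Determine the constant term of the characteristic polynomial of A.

For a 2×2 matrix, det(sI - A) = s^2 - (tr A)s + det A.
tr A = 2, det A = -12.
So p(s) = s^2 - 2s - 12.
The constant term is -12.

-12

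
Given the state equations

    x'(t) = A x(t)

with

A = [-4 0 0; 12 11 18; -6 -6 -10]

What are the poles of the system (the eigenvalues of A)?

-4, -1, 2

det(sI - A) = s^3 - (tr A)s^2 + (M11 + M22 + M33)s - det A, where Mii is the 2×2 principal minor of A obtained by deleting row i and column i.
tr A = (-4) + 11 + (-10) = -3; M11 = 11·(-10) - 18·(-6) = -110 - (-108) = -2; M22 = (-4)·(-10) - 0·(-6) = 40 - 0 = 40; M33 = (-4)·11 - 0·12 = -44 - 0 = -44; sum of minors = -6.
det A = (-4)·(11·(-10) - 18·(-6)) - 0·(12·(-10) - 18·(-6)) + 0·(12·(-6) - 11·(-6)) = (-4)·(-2) - 0·(-12) + 0·(-6) = 8.
So p(s) = det(sI - A) = s^3 + 3s^2 - 6s - 8.
Rational-root test: any integer root divides -8. Testing small divisors, s = -1 works: p(-1) = -1 + 3 + 6 + (-8) = 0, so (s + 1) is a factor.
Dividing, p(s) = (s + 1)(s^2 + 2s - 8).
Factor s^2 + 2s - 8: two numbers with sum -2 and product -8 are 2 and -4, so s^2 + 2s - 8 = (s - 2)(s + 4).
Hence p(s) = (s - 2) (s + 1) (s + 4), with roots -4, -1, 2.
At least one eigenvalue has non-negative real part, so the system is not asymptotically stable.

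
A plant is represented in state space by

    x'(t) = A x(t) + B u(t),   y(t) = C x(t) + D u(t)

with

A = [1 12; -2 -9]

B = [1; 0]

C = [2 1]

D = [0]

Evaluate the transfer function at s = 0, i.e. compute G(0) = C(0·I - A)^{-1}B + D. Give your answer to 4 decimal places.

G(0) = C(-A)^{-1}B + D = -C A^{-1} B + D.
det A = 15, so A^{-1} = (1/15)·adj(A) = [[-3/5, -4/5], [2/15, 1/15]]
A^{-1} B = [-3/5, 2/15]^T
C A^{-1} B = -16/15
G(0) = D - C A^{-1} B = 0 - (-16/15) = 16/15 ≈ 1.0667

1.0667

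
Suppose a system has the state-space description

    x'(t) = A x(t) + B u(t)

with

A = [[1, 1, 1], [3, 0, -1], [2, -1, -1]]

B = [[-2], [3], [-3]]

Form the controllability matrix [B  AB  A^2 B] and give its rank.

AB = [[-2], [-3], [-4]]
A^2B = [[-9], [-2], [3]]
Controllability matrix C = [B  AB  A^2B] = [[-2, -2, -9], [3, -3, -2], [-3, -4, 3]]
det(C) = (-2)·((-3)·3 - (-2)·(-4)) - (-2)·(3·3 - (-2)·(-3)) + (-9)·(3·(-4) - (-3)·(-3)) = (-2)·(-17) - (-2)·3 + (-9)·(-21) = 229 ≠ 0, so rank(C) = 3.
rank(C) = 3 = n, so the pair (A, B) is completely controllable.

3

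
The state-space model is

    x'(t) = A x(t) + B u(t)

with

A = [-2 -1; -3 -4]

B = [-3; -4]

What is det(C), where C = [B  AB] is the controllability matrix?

AB = [[10], [25]]
Controllability matrix C = [B  AB] = [[-3, 10], [-4, 25]]
det(C) = (-3)·25 - 10·(-4) = -75 - (-40) = -35
Since det(C) ≠ 0, rank(C) = 2 and the system is completely controllable.

-35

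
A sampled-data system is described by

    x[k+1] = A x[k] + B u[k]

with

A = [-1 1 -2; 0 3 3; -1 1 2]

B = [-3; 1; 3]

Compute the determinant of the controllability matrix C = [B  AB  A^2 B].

584

AB = [[-2], [12], [10]]
A^2B = [[-6], [66], [34]]
Controllability matrix C = [B  AB  A^2B] = [[-3, -2, -6], [1, 12, 66], [3, 10, 34]]
Expanding along the first row, det(C) = (-3)·(12·34 - 66·10) - (-2)·(1·34 - 66·3) + (-6)·(1·10 - 12·3) = (-3)·(-252) - (-2)·(-164) + (-6)·(-26) = 584
Since det(C) ≠ 0, rank(C) = 3 and the system is completely controllable.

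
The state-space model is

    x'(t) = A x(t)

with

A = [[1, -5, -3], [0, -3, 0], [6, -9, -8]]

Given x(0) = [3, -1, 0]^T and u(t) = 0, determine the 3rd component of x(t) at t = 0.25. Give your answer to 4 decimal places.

det(sI - A) = s^3 - (tr A)s^2 + (M11 + M22 + M33)s - det A, where Mii is the 2×2 principal minor of A obtained by deleting row i and column i.
tr A = 1 + (-3) + (-8) = -10; M11 = (-3)·(-8) - 0·(-9) = 24 - 0 = 24; M22 = 1·(-8) - (-3)·6 = -8 - (-18) = 10; M33 = 1·(-3) - (-5)·0 = -3 - 0 = -3; sum of minors = 31.
det A = 1·((-3)·(-8) - 0·(-9)) - (-5)·(0·(-8) - 0·6) + (-3)·(0·(-9) - (-3)·6) = 1·24 - (-5)·0 + (-3)·18 = -30.
So p(s) = det(sI - A) = s^3 + 10s^2 + 31s + 30.
Rational-root test: any integer root divides 30. Testing small divisors, s = -2 works: p(-2) = -8 + 40 + (-62) + 30 = 0, so (s + 2) is a factor.
Dividing, p(s) = (s + 2)(s^2 + 8s + 15).
Factor s^2 + 8s + 15: two numbers with sum -8 and product 15 are -3 and -5, so s^2 + 8s + 15 = (s + 3)(s + 5).
Hence p(s) = (s + 2) (s + 3) (s + 5), with roots -5, -3, -2.
The eigenvalues -5, -3, -2 are distinct and real, so A is diagonalisable and x(t) = e^{At} x(0) = V diag(e^{λ_i t}) V^{-1} x(0), where the columns of V are the eigenvectors.
λ = -5: A - (-5)I = [[6, -5, -3], [0, 2, 0], [6, -9, -3]]. v must be orthogonal to every row; (row 1) × (row 2) = [6, 0, 12], so take v_1 = [1, 0, 2]^T.
λ = -3: A - (-3)I = [[4, -5, -3], [0, 0, 0], [6, -9, -5]]. v must be orthogonal to every row; (row 1) × (row 3) = [-2, 2, -6], so take v_2 = [-1, 1, -3]^T.
λ = -2: A - (-2)I = [[3, -5, -3], [0, -1, 0], [6, -9, -6]]. v must be orthogonal to every row; (row 1) × (row 2) = [-3, 0, -3], so take v_3 = [-1, 0, -1]^T.
V = [v_1 v_2 v_3] = [[1, -1, -1], [0, 1, 0], [2, -3, -1]] has det V = 1, so V^{-1} = adj(V)/det V = [[-1, 2, 1], [0, 1, 0], [-2, 1, 1]].
Modal coordinates z(0) = V^{-1} x(0): (-1)·3 + 2·(-1) + 1·0 = -5; 0·3 + 1·(-1) + 0·0 = -1; (-2)·3 + 1·(-1) + 1·0 = -7; so z(0) = [-5, -1, -7]^T.
x_3(t) = Σ_i (v_i)_3 · z_i(0) · e^{λ_i t} (row 3 of V times the modal terms).
x_3(0.25) = 2·(-5)·e^{-5·0.25} + (-3)·(-1)·e^{-3·0.25} + (-1)·(-7)·e^{-2·0.25} = (-10)·0.286505 + 3·0.472367 + 7·0.606531 = 2.7978.

2.7978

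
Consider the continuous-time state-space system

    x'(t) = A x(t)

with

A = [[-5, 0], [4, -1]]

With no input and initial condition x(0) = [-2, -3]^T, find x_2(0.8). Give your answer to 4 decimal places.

-2.2100

det(sI - A) = s^2 - (tr A)s + det A, with tr A = (-5) + (-1) = -6 and det A = (-5)·(-1) - 0·4 = 5 - 0 = 5.
So p(s) = det(sI - A) = s^2 + 6s + 5.
Factor s^2 + 6s + 5: two numbers with sum -6 and product 5 are -1 and -5, so s^2 + 6s + 5 = (s + 1)(s + 5).
Hence p(s) = (s + 1) (s + 5), with roots -5, -1.
The eigenvalues -5, -1 are distinct and real, so A is diagonalisable and x(t) = e^{At} x(0) = V diag(e^{λ_i t}) V^{-1} x(0), where the columns of V are the eigenvectors.
λ = -5: A - (-5)I = [[0, 0], [4, 4]]. Row 2 gives 4·v1 + 4·v2 = 0, so take v_1 = [1, -1]^T.
λ = -1: A - (-1)I = [[-4, 0], [4, 0]]. Row 1 gives (-4)·v1 + 0·v2 = 0, so take v_2 = [0, 1]^T.
V = [v_1 v_2] = [[1, 0], [-1, 1]] has det V = 1, so V^{-1} = adj(V)/det V = [[1, 0], [1, 1]].
Modal coordinates z(0) = V^{-1} x(0): 1·(-2) + 0·(-3) = -2; 1·(-2) + 1·(-3) = -5; so z(0) = [-2, -5]^T.
x_2(t) = Σ_i (v_i)_2 · z_i(0) · e^{λ_i t} (row 2 of V times the modal terms).
x_2(0.8) = (-1)·(-2)·e^{-5·0.8} + 1·(-5)·e^{-1·0.8} = 2·0.018316 + (-5)·0.449329 = -2.2100.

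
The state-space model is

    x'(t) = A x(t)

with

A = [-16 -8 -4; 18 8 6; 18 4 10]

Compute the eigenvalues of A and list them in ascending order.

-4, 2, 4

det(sI - A) = s^3 - (tr A)s^2 + (M11 + M22 + M33)s - det A, where Mii is the 2×2 principal minor of A obtained by deleting row i and column i.
tr A = (-16) + 8 + 10 = 2; M11 = 8·10 - 6·4 = 80 - 24 = 56; M22 = (-16)·10 - (-4)·18 = -160 - (-72) = -88; M33 = (-16)·8 - (-8)·18 = -128 - (-144) = 16; sum of minors = -16.
det A = (-16)·(8·10 - 6·4) - (-8)·(18·10 - 6·18) + (-4)·(18·4 - 8·18) = (-16)·56 - (-8)·72 + (-4)·(-72) = -32.
So p(s) = det(sI - A) = s^3 - 2s^2 - 16s + 32.
Rational-root test: any integer root divides 32. Testing small divisors, s = 2 works: p(2) = 8 + (-8) + (-32) + 32 = 0, so (s - 2) is a factor.
Dividing, p(s) = (s - 2)(s^2 - 16).
Factor s^2 - 16: two numbers with sum 0 and product -16 are 4 and -4, so s^2 - 16 = (s - 4)(s + 4).
Hence p(s) = (s - 4) (s - 2) (s + 4), with roots -4, 2, 4.
At least one eigenvalue has non-negative real part, so the system is not asymptotically stable.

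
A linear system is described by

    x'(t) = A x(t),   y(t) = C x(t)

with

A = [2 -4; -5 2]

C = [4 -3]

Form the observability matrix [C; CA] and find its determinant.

-19

CA = [[23, -22]]
Observability matrix O = [C; CA] = [[4, -3], [23, -22]]
det(O) = 4·(-22) - (-3)·23 = -88 - (-69) = -19
Since det(O) ≠ 0, rank(O) = 2 and the system is completely observable.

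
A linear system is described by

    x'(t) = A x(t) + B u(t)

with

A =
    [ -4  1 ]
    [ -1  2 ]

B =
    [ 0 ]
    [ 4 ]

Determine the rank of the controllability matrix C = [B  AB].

2

AB = [[4], [8]]
Controllability matrix C = [B  AB] = [[0, 4], [4, 8]]
det(C) = 0·8 - 4·4 = 0 - 16 = -16 ≠ 0, so rank(C) = 2.
rank(C) = 2 = n, so the pair (A, B) is completely controllable.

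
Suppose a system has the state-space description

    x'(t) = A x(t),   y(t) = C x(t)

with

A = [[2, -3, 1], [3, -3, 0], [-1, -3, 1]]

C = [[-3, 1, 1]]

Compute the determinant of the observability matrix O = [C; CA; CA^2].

-75

CA = [[-4, 3, -2]]
CA^2 = [[3, 9, -6]]
Observability matrix O = [C; CA; CA^2] = [[-3, 1, 1], [-4, 3, -2], [3, 9, -6]]
Expanding along the first row, det(O) = (-3)·(3·(-6) - (-2)·9) - 1·((-4)·(-6) - (-2)·3) + 1·((-4)·9 - 3·3) = (-3)·0 - 1·30 + 1·(-45) = -75
Since det(O) ≠ 0, rank(O) = 3 and the system is completely observable.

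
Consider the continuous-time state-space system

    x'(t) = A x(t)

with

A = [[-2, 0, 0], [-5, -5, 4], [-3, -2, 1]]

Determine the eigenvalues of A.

det(sI - A) = s^3 - (tr A)s^2 + (M11 + M22 + M33)s - det A, where Mii is the 2×2 principal minor of A obtained by deleting row i and column i.
tr A = (-2) + (-5) + 1 = -6; M11 = (-5)·1 - 4·(-2) = -5 - (-8) = 3; M22 = (-2)·1 - 0·(-3) = -2 - 0 = -2; M33 = (-2)·(-5) - 0·(-5) = 10 - 0 = 10; sum of minors = 11.
det A = (-2)·((-5)·1 - 4·(-2)) - 0·((-5)·1 - 4·(-3)) + 0·((-5)·(-2) - (-5)·(-3)) = (-2)·3 - 0·7 + 0·(-5) = -6.
So p(s) = det(sI - A) = s^3 + 6s^2 + 11s + 6.
Rational-root test: any integer root divides 6. Testing small divisors, s = -1 works: p(-1) = -1 + 6 + (-11) + 6 = 0, so (s + 1) is a factor.
Dividing, p(s) = (s + 1)(s^2 + 5s + 6).
Factor s^2 + 5s + 6: two numbers with sum -5 and product 6 are -2 and -3, so s^2 + 5s + 6 = (s + 2)(s + 3).
Hence p(s) = (s + 1) (s + 2) (s + 3), with roots -3, -2, -1.
All eigenvalues have negative real part, so the system is asymptotically stable.

-3, -2, -1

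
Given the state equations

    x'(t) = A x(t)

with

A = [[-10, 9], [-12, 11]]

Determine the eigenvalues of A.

-1, 2

det(sI - A) = s^2 - (tr A)s + det A, with tr A = (-10) + 11 = 1 and det A = (-10)·11 - 9·(-12) = -110 - (-108) = -2.
So p(s) = det(sI - A) = s^2 - s - 2.
Factor s^2 - s - 2: two numbers with sum 1 and product -2 are 2 and -1, so s^2 - s - 2 = (s - 2)(s + 1).
Hence p(s) = (s - 2) (s + 1), with roots -1, 2.
At least one eigenvalue has non-negative real part, so the system is not asymptotically stable.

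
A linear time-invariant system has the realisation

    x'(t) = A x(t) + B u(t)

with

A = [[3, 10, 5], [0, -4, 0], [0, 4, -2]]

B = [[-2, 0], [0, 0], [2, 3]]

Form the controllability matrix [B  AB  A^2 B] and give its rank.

2

AB = [[4, 15], [0, 0], [-4, -6]]
A^2B = [[-8, 15], [0, 0], [8, 12]]
Controllability matrix C = [B  AB  A^2B] = [[-2, 0, 4, 15, -8, 15], [0, 0, 0, 0, 0, 0], [2, 3, -4, -6, 8, 12]]
Row 2 of C is identically zero, so rank(C) ≤ 2.
The 2×2 minor from rows 1, 3, columns 1, 2 is (-2)·3 - 0·2 = -6 - 0 = -6 ≠ 0, so rank(C) = 2.
rank(C) = 2 < n = 3, so the pair (A, B) is not completely controllable.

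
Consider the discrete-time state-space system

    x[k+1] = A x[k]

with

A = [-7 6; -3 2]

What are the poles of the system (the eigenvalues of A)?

det(zI - A) = z^2 - (tr A)z + det A, with tr A = (-7) + 2 = -5 and det A = (-7)·2 - 6·(-3) = -14 - (-18) = 4.
So p(z) = det(zI - A) = z^2 + 5z + 4.
Factor z^2 + 5z + 4: two numbers with sum -5 and product 4 are -1 and -4, so z^2 + 5z + 4 = (z + 1)(z + 4).
Hence p(z) = (z + 1) (z + 4), with roots -4, -1.

-4, -1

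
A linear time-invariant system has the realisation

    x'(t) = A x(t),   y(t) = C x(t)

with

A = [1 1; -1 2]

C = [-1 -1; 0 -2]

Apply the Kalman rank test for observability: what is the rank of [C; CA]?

2

CA = [[0, -3], [2, -4]]
Observability matrix O = [C; CA] = [[-1, -1], [0, -2], [0, -3], [2, -4]]
Take the 2×2 submatrix of O formed by rows 1, 2: [[-1, -1], [0, -2]]. Its determinant is (-1)·(-2) - (-1)·0 = 2 - 0 = 2 ≠ 0.
So rank(O) ≥ 2; since O has 2 columns, rank(O) = 2.
rank(O) = 2 = n, so the pair (A, C) is completely observable.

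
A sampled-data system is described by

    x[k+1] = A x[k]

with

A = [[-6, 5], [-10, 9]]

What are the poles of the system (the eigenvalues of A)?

-1, 4

det(zI - A) = z^2 - (tr A)z + det A, with tr A = (-6) + 9 = 3 and det A = (-6)·9 - 5·(-10) = -54 - (-50) = -4.
So p(z) = det(zI - A) = z^2 - 3z - 4.
Factor z^2 - 3z - 4: two numbers with sum 3 and product -4 are 4 and -1, so z^2 - 3z - 4 = (z - 4)(z + 1).
Hence p(z) = (z - 4) (z + 1), with roots -1, 4.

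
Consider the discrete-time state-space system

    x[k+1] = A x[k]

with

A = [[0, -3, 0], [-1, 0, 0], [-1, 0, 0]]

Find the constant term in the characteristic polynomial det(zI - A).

0

Expand det(zI - A) for the 3×3 matrix.
p(z) = z^3 - 3z.
(Check: constant term = det(-A) = (-1)^3 det A = 0; coefficient of z^2 = -tr A = 0.)
The constant term is 0.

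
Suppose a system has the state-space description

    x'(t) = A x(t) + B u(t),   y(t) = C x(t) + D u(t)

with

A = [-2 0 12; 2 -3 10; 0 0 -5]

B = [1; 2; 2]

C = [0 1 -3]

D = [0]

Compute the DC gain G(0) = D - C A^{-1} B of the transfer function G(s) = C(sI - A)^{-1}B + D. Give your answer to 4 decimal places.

G(0) = C(-A)^{-1}B + D = -C A^{-1} B + D.
det A = -30, so A^{-1} = (1/-30)·adj(A) = [[-1/2, 0, -6/5], [-1/3, -1/3, -22/15], [0, 0, -1/5]]
A^{-1} B = [-29/10, -59/15, -2/5]^T
C A^{-1} B = -41/15
G(0) = D - C A^{-1} B = 0 - (-41/15) = 41/15 ≈ 2.7333

2.7333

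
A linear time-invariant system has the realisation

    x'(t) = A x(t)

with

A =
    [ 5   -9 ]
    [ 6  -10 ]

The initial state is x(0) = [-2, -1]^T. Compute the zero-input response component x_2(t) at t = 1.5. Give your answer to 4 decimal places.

-0.4438

det(sI - A) = s^2 - (tr A)s + det A, with tr A = 5 + (-10) = -5 and det A = 5·(-10) - (-9)·6 = -50 - (-54) = 4.
So p(s) = det(sI - A) = s^2 + 5s + 4.
Factor s^2 + 5s + 4: two numbers with sum -5 and product 4 are -1 and -4, so s^2 + 5s + 4 = (s + 1)(s + 4).
Hence p(s) = (s + 1) (s + 4), with roots -4, -1.
The eigenvalues -4, -1 are distinct and real, so A is diagonalisable and x(t) = e^{At} x(0) = V diag(e^{λ_i t}) V^{-1} x(0), where the columns of V are the eigenvectors.
λ = -4: A - (-4)I = [[9, -9], [6, -6]]. Row 1 gives 9·v1 + (-9)·v2 = 0, so take v_1 = [1, 1]^T.
λ = -1: A - (-1)I = [[6, -9], [6, -9]]. Row 1 gives 6·v1 + (-9)·v2 = 0, so take v_2 = [3, 2]^T.
V = [v_1 v_2] = [[1, 3], [1, 2]] has det V = -1, so V^{-1} = adj(V)/det V = [[-2, 3], [1, -1]].
Modal coordinates z(0) = V^{-1} x(0): (-2)·(-2) + 3·(-1) = 1; 1·(-2) + (-1)·(-1) = -1; so z(0) = [1, -1]^T.
x_2(t) = Σ_i (v_i)_2 · z_i(0) · e^{λ_i t} (row 2 of V times the modal terms).
x_2(1.5) = 1·1·e^{-4·1.5} + 2·(-1)·e^{-1·1.5} = 1·0.002479 + (-2)·0.223130 = -0.4438.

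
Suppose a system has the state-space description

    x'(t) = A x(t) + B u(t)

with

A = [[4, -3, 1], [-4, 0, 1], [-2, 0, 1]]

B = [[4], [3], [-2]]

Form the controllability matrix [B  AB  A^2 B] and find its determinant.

AB = [[5], [-18], [-10]]
A^2B = [[64], [-30], [-20]]
Controllability matrix C = [B  AB  A^2B] = [[4, 5, 64], [3, -18, -30], [-2, -10, -20]]
Expanding along the first row, det(C) = 4·((-18)·(-20) - (-30)·(-10)) - 5·(3·(-20) - (-30)·(-2)) + 64·(3·(-10) - (-18)·(-2)) = 4·60 - 5·(-120) + 64·(-66) = -3384
Since det(C) ≠ 0, rank(C) = 3 and the system is completely controllable.

-3384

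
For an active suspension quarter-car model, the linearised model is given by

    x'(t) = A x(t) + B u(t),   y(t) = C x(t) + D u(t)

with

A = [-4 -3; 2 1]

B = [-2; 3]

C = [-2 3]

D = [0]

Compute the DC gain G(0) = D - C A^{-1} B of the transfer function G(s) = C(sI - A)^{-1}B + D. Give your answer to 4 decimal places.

19.0000

G(0) = C(-A)^{-1}B + D = -C A^{-1} B + D.
det A = 2, so A^{-1} = (1/2)·adj(A) = [[1/2, 3/2], [-1, -2]]
A^{-1} B = [7/2, -4]^T
C A^{-1} B = -19
G(0) = D - C A^{-1} B = 0 - (-19) = 19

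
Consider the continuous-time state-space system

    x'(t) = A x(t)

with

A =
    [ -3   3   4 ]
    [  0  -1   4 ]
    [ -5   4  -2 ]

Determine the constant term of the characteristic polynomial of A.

38

Expand det(sI - A) for the 3×3 matrix.
p(s) = s^3 + 6s^2 + 15s + 38.
(Check: constant term = det(-A) = (-1)^3 det A = 38; coefficient of s^2 = -tr A = 6.)
The constant term is 38.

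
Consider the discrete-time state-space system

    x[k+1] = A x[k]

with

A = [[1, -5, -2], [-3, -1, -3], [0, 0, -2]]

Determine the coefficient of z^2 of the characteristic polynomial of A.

Expand det(zI - A) for the 3×3 matrix.
p(z) = z^3 + 2z^2 - 16z - 32.
(Check: constant term = det(-A) = (-1)^3 det A = -32; coefficient of z^2 = -tr A = 2.)
The coefficient of z^2 is 2.

2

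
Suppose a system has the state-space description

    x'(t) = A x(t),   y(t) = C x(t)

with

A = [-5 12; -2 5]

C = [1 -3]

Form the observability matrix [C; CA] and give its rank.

1

CA = [[1, -3]]
Observability matrix O = [C; CA] = [[1, -3], [1, -3]]
Every row of O is a scalar multiple of row 1 = [1, -3] (multipliers 1, 1), so the rows span a one-dimensional space.
O ≠ 0, hence rank(O) = 1.
rank(O) = 1 < n = 2, so the pair (A, C) is not completely observable.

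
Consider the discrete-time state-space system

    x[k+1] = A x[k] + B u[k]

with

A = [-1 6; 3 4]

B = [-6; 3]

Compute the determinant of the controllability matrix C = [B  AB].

AB = [[24], [-6]]
Controllability matrix C = [B  AB] = [[-6, 24], [3, -6]]
det(C) = (-6)·(-6) - 24·3 = 36 - 72 = -36
Since det(C) ≠ 0, rank(C) = 2 and the system is completely controllable.

-36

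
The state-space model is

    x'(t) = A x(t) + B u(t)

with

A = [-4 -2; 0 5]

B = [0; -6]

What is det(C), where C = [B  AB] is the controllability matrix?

72

AB = [[12], [-30]]
Controllability matrix C = [B  AB] = [[0, 12], [-6, -30]]
det(C) = 0·(-30) - 12·(-6) = 0 - (-72) = 72
Since det(C) ≠ 0, rank(C) = 2 and the system is completely controllable.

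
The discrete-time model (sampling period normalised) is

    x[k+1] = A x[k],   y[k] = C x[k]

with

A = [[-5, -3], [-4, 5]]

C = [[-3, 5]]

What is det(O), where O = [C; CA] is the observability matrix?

CA = [[-5, 34]]
Observability matrix O = [C; CA] = [[-3, 5], [-5, 34]]
det(O) = (-3)·34 - 5·(-5) = -102 - (-25) = -77
Since det(O) ≠ 0, rank(O) = 2 and the system is completely observable.

-77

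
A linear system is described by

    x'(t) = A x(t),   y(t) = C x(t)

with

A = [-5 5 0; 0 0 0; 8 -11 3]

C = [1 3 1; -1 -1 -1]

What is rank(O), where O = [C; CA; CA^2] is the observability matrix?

CA = [[3, -6, 3], [-3, 6, -3]]
CA^2 = [[9, -18, 9], [-9, 18, -9]]
Observability matrix O = [C; CA; CA^2] = [[1, 3, 1], [-1, -1, -1], [3, -6, 3], [-3, 6, -3], [9, -18, 9], [-9, 18, -9]]
The columns c1, c2, c3 of O are linearly dependent: -c1 + c3 = 0 (check each entry), so rank(O) ≤ 2.
The 2×2 minor from rows 1, 2, columns 1, 2 is 1·(-1) - 3·(-1) = -1 - (-3) = 2 ≠ 0, so rank(O) = 2.
rank(O) = 2 < n = 3, so the pair (A, C) is not completely observable.

2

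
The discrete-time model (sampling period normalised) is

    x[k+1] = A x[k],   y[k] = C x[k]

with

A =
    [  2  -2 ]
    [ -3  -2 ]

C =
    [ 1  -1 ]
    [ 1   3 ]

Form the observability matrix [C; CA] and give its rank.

2

CA = [[5, 0], [-7, -8]]
Observability matrix O = [C; CA] = [[1, -1], [1, 3], [5, 0], [-7, -8]]
Take the 2×2 submatrix of O formed by rows 1, 2: [[1, -1], [1, 3]]. Its determinant is 1·3 - (-1)·1 = 3 - (-1) = 4 ≠ 0.
So rank(O) ≥ 2; since O has 2 columns, rank(O) = 2.
rank(O) = 2 = n, so the pair (A, C) is completely observable.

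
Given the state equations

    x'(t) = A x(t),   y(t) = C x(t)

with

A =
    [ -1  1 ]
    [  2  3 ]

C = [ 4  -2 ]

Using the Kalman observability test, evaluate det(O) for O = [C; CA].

-24

CA = [[-8, -2]]
Observability matrix O = [C; CA] = [[4, -2], [-8, -2]]
det(O) = 4·(-2) - (-2)·(-8) = -8 - 16 = -24
Since det(O) ≠ 0, rank(O) = 2 and the system is completely observable.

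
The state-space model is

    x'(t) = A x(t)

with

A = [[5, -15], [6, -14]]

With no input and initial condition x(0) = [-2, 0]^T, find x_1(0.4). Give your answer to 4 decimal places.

-1.6019

det(sI - A) = s^2 - (tr A)s + det A, with tr A = 5 + (-14) = -9 and det A = 5·(-14) - (-15)·6 = -70 - (-90) = 20.
So p(s) = det(sI - A) = s^2 + 9s + 20.
Factor s^2 + 9s + 20: two numbers with sum -9 and product 20 are -4 and -5, so s^2 + 9s + 20 = (s + 4)(s + 5).
Hence p(s) = (s + 4) (s + 5), with roots -5, -4.
The eigenvalues -5, -4 are distinct and real, so A is diagonalisable and x(t) = e^{At} x(0) = V diag(e^{λ_i t}) V^{-1} x(0), where the columns of V are the eigenvectors.
λ = -5: A - (-5)I = [[10, -15], [6, -9]]. Row 1 gives 10·v1 + (-15)·v2 = 0, so take v_1 = [3, 2]^T.
λ = -4: A - (-4)I = [[9, -15], [6, -10]]. Row 1 gives 9·v1 + (-15)·v2 = 0, so take v_2 = [-5, -3]^T.
V = [v_1 v_2] = [[3, -5], [2, -3]] has det V = 1, so V^{-1} = adj(V)/det V = [[-3, 5], [-2, 3]].
Modal coordinates z(0) = V^{-1} x(0): (-3)·(-2) + 5·0 = 6; (-2)·(-2) + 3·0 = 4; so z(0) = [6, 4]^T.
x_1(t) = Σ_i (v_i)_1 · z_i(0) · e^{λ_i t} (row 1 of V times the modal terms).
x_1(0.4) = 3·6·e^{-5·0.4} + (-5)·4·e^{-4·0.4} = 18·0.135335 + (-20)·0.201897 = -1.6019.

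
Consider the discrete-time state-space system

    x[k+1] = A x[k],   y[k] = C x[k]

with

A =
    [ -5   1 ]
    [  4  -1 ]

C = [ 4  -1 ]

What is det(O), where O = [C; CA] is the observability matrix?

CA = [[-24, 5]]
Observability matrix O = [C; CA] = [[4, -1], [-24, 5]]
det(O) = 4·5 - (-1)·(-24) = 20 - 24 = -4
Since det(O) ≠ 0, rank(O) = 2 and the system is completely observable.

-4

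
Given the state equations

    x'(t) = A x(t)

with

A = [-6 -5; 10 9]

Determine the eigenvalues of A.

det(sI - A) = s^2 - (tr A)s + det A, with tr A = (-6) + 9 = 3 and det A = (-6)·9 - (-5)·10 = -54 - (-50) = -4.
So p(s) = det(sI - A) = s^2 - 3s - 4.
Factor s^2 - 3s - 4: two numbers with sum 3 and product -4 are 4 and -1, so s^2 - 3s - 4 = (s - 4)(s + 1).
Hence p(s) = (s - 4) (s + 1), with roots -1, 4.
At least one eigenvalue has non-negative real part, so the system is not asymptotically stable.

-1, 4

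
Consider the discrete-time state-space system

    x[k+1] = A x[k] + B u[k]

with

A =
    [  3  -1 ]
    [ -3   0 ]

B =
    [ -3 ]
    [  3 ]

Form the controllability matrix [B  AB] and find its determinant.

AB = [[-12], [9]]
Controllability matrix C = [B  AB] = [[-3, -12], [3, 9]]
det(C) = (-3)·9 - (-12)·3 = -27 - (-36) = 9
Since det(C) ≠ 0, rank(C) = 2 and the system is completely controllable.

9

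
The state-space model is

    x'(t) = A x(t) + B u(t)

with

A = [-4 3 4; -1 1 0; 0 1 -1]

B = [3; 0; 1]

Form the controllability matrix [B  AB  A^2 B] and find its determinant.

AB = [[-8], [-3], [-1]]
A^2B = [[19], [5], [-2]]
Controllability matrix C = [B  AB  A^2B] = [[3, -8, 19], [0, -3, 5], [1, -1, -2]]
Expanding along the first row, det(C) = 3·((-3)·(-2) - 5·(-1)) - (-8)·(0·(-2) - 5·1) + 19·(0·(-1) - (-3)·1) = 3·11 - (-8)·(-5) + 19·3 = 50
Since det(C) ≠ 0, rank(C) = 3 and the system is completely controllable.

50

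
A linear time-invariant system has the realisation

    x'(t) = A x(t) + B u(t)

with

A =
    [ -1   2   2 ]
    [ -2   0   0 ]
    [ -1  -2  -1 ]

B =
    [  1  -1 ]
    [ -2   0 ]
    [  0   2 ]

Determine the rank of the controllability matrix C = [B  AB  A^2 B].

3

AB = [[-5, 5], [-2, 2], [3, -1]]
A^2B = [[7, -3], [10, -10], [6, -8]]
Controllability matrix C = [B  AB  A^2B] = [[1, -1, -5, 5, 7, -3], [-2, 0, -2, 2, 10, -10], [0, 2, 3, -1, 6, -8]]
Take the 3×3 submatrix of C formed by columns 1, 2, 3: [[1, -1, -5], [-2, 0, -2], [0, 2, 3]]. Its determinant is 1·(0·3 - (-2)·2) - (-1)·((-2)·3 - (-2)·0) + (-5)·((-2)·2 - 0·0) = 1·4 - (-1)·(-6) + (-5)·(-4) = 18 ≠ 0.
So rank(C) ≥ 3; since C has 3 rows, rank(C) = 3.
rank(C) = 3 = n, so the pair (A, B) is completely controllable.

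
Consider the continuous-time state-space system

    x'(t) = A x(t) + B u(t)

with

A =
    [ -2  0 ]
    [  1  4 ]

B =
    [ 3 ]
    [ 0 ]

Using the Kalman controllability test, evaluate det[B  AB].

AB = [[-6], [3]]
Controllability matrix C = [B  AB] = [[3, -6], [0, 3]]
det(C) = 3·3 - (-6)·0 = 9 - 0 = 9
Since det(C) ≠ 0, rank(C) = 2 and the system is completely controllable.

9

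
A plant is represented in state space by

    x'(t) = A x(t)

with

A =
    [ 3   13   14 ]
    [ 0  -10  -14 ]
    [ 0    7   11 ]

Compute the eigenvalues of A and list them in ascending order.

-3, 3, 4

det(sI - A) = s^3 - (tr A)s^2 + (M11 + M22 + M33)s - det A, where Mii is the 2×2 principal minor of A obtained by deleting row i and column i.
tr A = 3 + (-10) + 11 = 4; M11 = (-10)·11 - (-14)·7 = -110 - (-98) = -12; M22 = 3·11 - 14·0 = 33 - 0 = 33; M33 = 3·(-10) - 13·0 = -30 - 0 = -30; sum of minors = -9.
det A = 3·((-10)·11 - (-14)·7) - 13·(0·11 - (-14)·0) + 14·(0·7 - (-10)·0) = 3·(-12) - 13·0 + 14·0 = -36.
So p(s) = det(sI - A) = s^3 - 4s^2 - 9s + 36.
Rational-root test: any integer root divides 36. Testing small divisors, s = -3 works: p(-3) = -27 + (-36) + 27 + 36 = 0, so (s + 3) is a factor.
Dividing, p(s) = (s + 3)(s^2 - 7s + 12).
Factor s^2 - 7s + 12: two numbers with sum 7 and product 12 are 4 and 3, so s^2 - 7s + 12 = (s - 4)(s - 3).
Hence p(s) = (s - 4) (s - 3) (s + 3), with roots -3, 3, 4.
At least one eigenvalue has non-negative real part, so the system is not asymptotically stable.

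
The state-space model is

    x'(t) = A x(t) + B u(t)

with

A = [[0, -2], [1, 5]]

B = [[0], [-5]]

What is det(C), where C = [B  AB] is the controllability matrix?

50

AB = [[10], [-25]]
Controllability matrix C = [B  AB] = [[0, 10], [-5, -25]]
det(C) = 0·(-25) - 10·(-5) = 0 - (-50) = 50
Since det(C) ≠ 0, rank(C) = 2 and the system is completely controllable.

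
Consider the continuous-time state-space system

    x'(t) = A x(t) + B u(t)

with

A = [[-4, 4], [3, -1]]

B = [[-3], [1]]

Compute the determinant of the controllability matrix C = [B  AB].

14

AB = [[16], [-10]]
Controllability matrix C = [B  AB] = [[-3, 16], [1, -10]]
det(C) = (-3)·(-10) - 16·1 = 30 - 16 = 14
Since det(C) ≠ 0, rank(C) = 2 and the system is completely controllable.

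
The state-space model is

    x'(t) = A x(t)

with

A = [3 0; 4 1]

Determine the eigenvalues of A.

1, 3

det(sI - A) = s^2 - (tr A)s + det A, with tr A = 3 + 1 = 4 and det A = 3·1 - 0·4 = 3 - 0 = 3.
So p(s) = det(sI - A) = s^2 - 4s + 3.
Factor s^2 - 4s + 3: two numbers with sum 4 and product 3 are 3 and 1, so s^2 - 4s + 3 = (s - 3)(s - 1).
Hence p(s) = (s - 3) (s - 1), with roots 1, 3.
At least one eigenvalue has non-negative real part, so the system is not asymptotically stable.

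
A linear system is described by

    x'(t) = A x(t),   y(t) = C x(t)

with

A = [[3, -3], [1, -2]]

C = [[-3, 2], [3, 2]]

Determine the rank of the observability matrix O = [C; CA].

2

CA = [[-7, 5], [11, -13]]
Observability matrix O = [C; CA] = [[-3, 2], [3, 2], [-7, 5], [11, -13]]
Take the 2×2 submatrix of O formed by rows 1, 2: [[-3, 2], [3, 2]]. Its determinant is (-3)·2 - 2·3 = -6 - 6 = -12 ≠ 0.
So rank(O) ≥ 2; since O has 2 columns, rank(O) = 2.
rank(O) = 2 = n, so the pair (A, C) is completely observable.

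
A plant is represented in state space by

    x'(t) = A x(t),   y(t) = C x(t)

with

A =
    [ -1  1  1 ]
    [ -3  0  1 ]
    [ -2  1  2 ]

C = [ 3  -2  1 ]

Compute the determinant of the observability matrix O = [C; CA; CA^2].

312

CA = [[1, 4, 3]]
CA^2 = [[-19, 4, 11]]
Observability matrix O = [C; CA; CA^2] = [[3, -2, 1], [1, 4, 3], [-19, 4, 11]]
Expanding along the first row, det(O) = 3·(4·11 - 3·4) - (-2)·(1·11 - 3·(-19)) + 1·(1·4 - 4·(-19)) = 3·32 - (-2)·68 + 1·80 = 312
Since det(O) ≠ 0, rank(O) = 3 and the system is completely observable.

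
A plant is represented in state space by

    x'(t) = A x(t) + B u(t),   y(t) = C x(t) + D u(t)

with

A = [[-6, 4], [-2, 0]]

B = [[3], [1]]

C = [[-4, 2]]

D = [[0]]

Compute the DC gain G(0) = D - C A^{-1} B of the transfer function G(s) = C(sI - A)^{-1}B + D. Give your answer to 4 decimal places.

-2.0000

G(0) = C(-A)^{-1}B + D = -C A^{-1} B + D.
det A = 8, so A^{-1} = (1/8)·adj(A) = [[0, -1/2], [1/4, -3/4]]
A^{-1} B = [-1/2, 0]^T
C A^{-1} B = 2
G(0) = D - C A^{-1} B = 0 - (2) = -2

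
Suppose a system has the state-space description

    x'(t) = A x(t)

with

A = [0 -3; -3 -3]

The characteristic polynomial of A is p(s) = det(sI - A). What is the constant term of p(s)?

-9

For a 2×2 matrix, det(sI - A) = s^2 - (tr A)s + det A.
tr A = -3, det A = -9.
So p(s) = s^2 + 3s - 9.
The constant term is -9.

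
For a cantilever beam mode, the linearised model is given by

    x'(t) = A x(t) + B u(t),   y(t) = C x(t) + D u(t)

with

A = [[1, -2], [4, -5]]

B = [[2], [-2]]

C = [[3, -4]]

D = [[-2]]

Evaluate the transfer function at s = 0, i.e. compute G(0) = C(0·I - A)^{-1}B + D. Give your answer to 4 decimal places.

-1.3333

G(0) = C(-A)^{-1}B + D = -C A^{-1} B + D.
det A = 3, so A^{-1} = (1/3)·adj(A) = [[-5/3, 2/3], [-4/3, 1/3]]
A^{-1} B = [-14/3, -10/3]^T
C A^{-1} B = -2/3
G(0) = D - C A^{-1} B = -2 - (-2/3) = -4/3 ≈ -1.3333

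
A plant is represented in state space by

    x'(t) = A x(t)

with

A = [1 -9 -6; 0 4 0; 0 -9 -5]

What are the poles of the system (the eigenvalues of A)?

-5, 1, 4

det(sI - A) = s^3 - (tr A)s^2 + (M11 + M22 + M33)s - det A, where Mii is the 2×2 principal minor of A obtained by deleting row i and column i.
tr A = 1 + 4 + (-5) = 0; M11 = 4·(-5) - 0·(-9) = -20 - 0 = -20; M22 = 1·(-5) - (-6)·0 = -5 - 0 = -5; M33 = 1·4 - (-9)·0 = 4 - 0 = 4; sum of minors = -21.
det A = 1·(4·(-5) - 0·(-9)) - (-9)·(0·(-5) - 0·0) + (-6)·(0·(-9) - 4·0) = 1·(-20) - (-9)·0 + (-6)·0 = -20.
So p(s) = det(sI - A) = s^3 - 21s + 20.
Rational-root test: any integer root divides 20. Testing small divisors, s = 1 works: p(1) = 1 + 0 + (-21) + 20 = 0, so (s - 1) is a factor.
Dividing, p(s) = (s - 1)(s^2 + s - 20).
Factor s^2 + s - 20: two numbers with sum -1 and product -20 are 4 and -5, so s^2 + s - 20 = (s - 4)(s + 5).
Hence p(s) = (s - 4) (s - 1) (s + 5), with roots -5, 1, 4.
At least one eigenvalue has non-negative real part, so the system is not asymptotically stable.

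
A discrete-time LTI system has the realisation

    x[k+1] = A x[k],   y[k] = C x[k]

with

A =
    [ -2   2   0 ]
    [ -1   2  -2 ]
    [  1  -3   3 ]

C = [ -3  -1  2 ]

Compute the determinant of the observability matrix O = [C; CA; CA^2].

1304

CA = [[9, -14, 8]]
CA^2 = [[4, -34, 52]]
Observability matrix O = [C; CA; CA^2] = [[-3, -1, 2], [9, -14, 8], [4, -34, 52]]
Expanding along the first row, det(O) = (-3)·((-14)·52 - 8·(-34)) - (-1)·(9·52 - 8·4) + 2·(9·(-34) - (-14)·4) = (-3)·(-456) - (-1)·436 + 2·(-250) = 1304
Since det(O) ≠ 0, rank(O) = 3 and the system is completely observable.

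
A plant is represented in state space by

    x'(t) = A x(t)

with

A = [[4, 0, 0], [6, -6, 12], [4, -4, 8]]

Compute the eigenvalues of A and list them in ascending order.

0, 2, 4

det(sI - A) = s^3 - (tr A)s^2 + (M11 + M22 + M33)s - det A, where Mii is the 2×2 principal minor of A obtained by deleting row i and column i.
tr A = 4 + (-6) + 8 = 6; M11 = (-6)·8 - 12·(-4) = -48 - (-48) = 0; M22 = 4·8 - 0·4 = 32 - 0 = 32; M33 = 4·(-6) - 0·6 = -24 - 0 = -24; sum of minors = 8.
det A = 4·((-6)·8 - 12·(-4)) - 0·(6·8 - 12·4) + 0·(6·(-4) - (-6)·4) = 4·0 - 0·0 + 0·0 = 0.
So p(s) = det(sI - A) = s^3 - 6s^2 + 8s.
The constant term is 0, so p(s) = s(s^2 - 6s + 8).
Factor s^2 - 6s + 8: two numbers with sum 6 and product 8 are 4 and 2, so s^2 - 6s + 8 = (s - 4)(s - 2).
Hence p(s) = s (s - 4) (s - 2), with roots 0, 2, 4.
At least one eigenvalue has non-negative real part, so the system is not asymptotically stable.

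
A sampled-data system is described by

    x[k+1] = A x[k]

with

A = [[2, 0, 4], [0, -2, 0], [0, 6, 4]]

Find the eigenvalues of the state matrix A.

det(zI - A) = z^3 - (tr A)z^2 + (M11 + M22 + M33)z - det A, where Mii is the 2×2 principal minor of A obtained by deleting row i and column i.
tr A = 2 + (-2) + 4 = 4; M11 = (-2)·4 - 0·6 = -8 - 0 = -8; M22 = 2·4 - 4·0 = 8 - 0 = 8; M33 = 2·(-2) - 0·0 = -4 - 0 = -4; sum of minors = -4.
det A = 2·((-2)·4 - 0·6) - 0·(0·4 - 0·0) + 4·(0·6 - (-2)·0) = 2·(-8) - 0·0 + 4·0 = -16.
So p(z) = det(zI - A) = z^3 - 4z^2 - 4z + 16.
Rational-root test: any integer root divides 16. Testing small divisors, z = -2 works: p(-2) = -8 + (-16) + 8 + 16 = 0, so (z + 2) is a factor.
Dividing, p(z) = (z + 2)(z^2 - 6z + 8).
Factor z^2 - 6z + 8: two numbers with sum 6 and product 8 are 4 and 2, so z^2 - 6z + 8 = (z - 4)(z - 2).
Hence p(z) = (z - 4) (z - 2) (z + 2), with roots -2, 2, 4.

-2, 2, 4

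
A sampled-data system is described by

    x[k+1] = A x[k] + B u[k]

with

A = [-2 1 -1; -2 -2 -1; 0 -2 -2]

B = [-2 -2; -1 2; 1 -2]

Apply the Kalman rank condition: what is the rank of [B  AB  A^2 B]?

3

AB = [[2, 8], [5, 2], [0, 0]]
A^2B = [[1, -14], [-14, -20], [-10, -4]]
Controllability matrix C = [B  AB  A^2B] = [[-2, -2, 2, 8, 1, -14], [-1, 2, 5, 2, -14, -20], [1, -2, 0, 0, -10, -4]]
Take the 3×3 submatrix of C formed by columns 1, 2, 3: [[-2, -2, 2], [-1, 2, 5], [1, -2, 0]]. Its determinant is (-2)·(2·0 - 5·(-2)) - (-2)·((-1)·0 - 5·1) + 2·((-1)·(-2) - 2·1) = (-2)·10 - (-2)·(-5) + 2·0 = -30 ≠ 0.
So rank(C) ≥ 3; since C has 3 rows, rank(C) = 3.
rank(C) = 3 = n, so the pair (A, B) is completely controllable.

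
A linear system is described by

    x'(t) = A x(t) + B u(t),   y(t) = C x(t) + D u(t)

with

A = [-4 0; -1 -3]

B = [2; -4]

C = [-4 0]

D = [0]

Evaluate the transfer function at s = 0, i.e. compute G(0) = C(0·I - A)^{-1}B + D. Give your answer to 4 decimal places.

-2.0000

G(0) = C(-A)^{-1}B + D = -C A^{-1} B + D.
det A = 12, so A^{-1} = (1/12)·adj(A) = [[-1/4, 0], [1/12, -1/3]]
A^{-1} B = [-1/2, 3/2]^T
C A^{-1} B = 2
G(0) = D - C A^{-1} B = 0 - (2) = -2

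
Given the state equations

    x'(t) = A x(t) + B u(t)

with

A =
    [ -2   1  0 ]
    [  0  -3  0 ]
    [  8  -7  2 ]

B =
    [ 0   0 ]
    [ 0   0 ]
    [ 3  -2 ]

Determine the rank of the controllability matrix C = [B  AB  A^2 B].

AB = [[0, 0], [0, 0], [6, -4]]
A^2B = [[0, 0], [0, 0], [12, -8]]
Controllability matrix C = [B  AB  A^2B] = [[0, 0, 0, 0, 0, 0], [0, 0, 0, 0, 0, 0], [3, -2, 6, -4, 12, -8]]
Every column of C is a scalar multiple of column 1 = [0, 0, 3] (multipliers 1, -2/3, 2, -4/3, 4, -8/3), so the columns span a one-dimensional space.
C ≠ 0, hence rank(C) = 1.
rank(C) = 1 < n = 3, so the pair (A, B) is not completely controllable.

1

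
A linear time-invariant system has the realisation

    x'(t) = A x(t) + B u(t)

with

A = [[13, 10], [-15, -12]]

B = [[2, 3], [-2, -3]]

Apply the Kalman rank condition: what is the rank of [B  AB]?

AB = [[6, 9], [-6, -9]]
Controllability matrix C = [B  AB] = [[2, 3, 6, 9], [-2, -3, -6, -9]]
Every column of C is a scalar multiple of column 1 = [2, -2] (multipliers 1, 3/2, 3, 9/2), so the columns span a one-dimensional space.
C ≠ 0, hence rank(C) = 1.
rank(C) = 1 < n = 2, so the pair (A, B) is not completely controllable.

1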